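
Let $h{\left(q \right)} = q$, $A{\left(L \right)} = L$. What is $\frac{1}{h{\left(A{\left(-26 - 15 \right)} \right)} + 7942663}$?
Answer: $\frac{1}{7942622} \approx 1.259 \cdot 10^{-7}$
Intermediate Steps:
$\frac{1}{h{\left(A{\left(-26 - 15 \right)} \right)} + 7942663} = \frac{1}{\left(-26 - 15\right) + 7942663} = \frac{1}{-41 + 7942663} = \frac{1}{7942622}$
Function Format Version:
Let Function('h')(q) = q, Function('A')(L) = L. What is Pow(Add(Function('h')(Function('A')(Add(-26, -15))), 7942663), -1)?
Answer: Rational(1, 7942622) ≈ 1.2590e-7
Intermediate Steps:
Pow(Add(Function('h')(Function('A')(Add(-26, -15))), 7942663), -1) = Pow(Add(Add(-26, -15), 7942663), -1) = Pow(Add(-41, 7942663), -1) = Pow(7942622, -1) = Rational(1, 7942622)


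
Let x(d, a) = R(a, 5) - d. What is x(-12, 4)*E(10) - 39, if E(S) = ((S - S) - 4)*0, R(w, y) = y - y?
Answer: -39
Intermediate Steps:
R(w, y) = 0
x(d, a) = -d (x(d, a) = 0 - d = -d)
E(S) = 0 (E(S) = (0 - 4)*0 = -4*0 = 0)
x(-12, 4)*E(10) - 39 = -1*(-12)*0 - 39 = 12*0 - 39 = 0 - 39 = -39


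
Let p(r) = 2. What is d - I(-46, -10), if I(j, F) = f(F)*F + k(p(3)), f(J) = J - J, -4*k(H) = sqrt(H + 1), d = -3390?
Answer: -3390 + sqrt(3)/4 ≈ -3389.6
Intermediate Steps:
k(H) = -sqrt(1 + H)/4 (k(H) = -sqrt(H + 1)/4 = -sqrt(1 + H)/4)
f(J) = 0
I(j, F) = -sqrt(3)/4 (I(j, F) = 0*F - sqrt(1 + 2)/4 = 0 - sqrt(3)/4 = -sqrt(3)/4)
d - I(-46, -10) = -3390 - (-1)*sqrt(3)/4 = -3390 + sqrt(3)/4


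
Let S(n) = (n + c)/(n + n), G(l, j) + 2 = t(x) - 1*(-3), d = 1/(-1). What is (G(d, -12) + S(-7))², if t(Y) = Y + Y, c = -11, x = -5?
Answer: 2916/49 ≈ 59.510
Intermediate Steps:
t(Y) = 2*Y
d = -1
G(l, j) = -9 (G(l, j) = -2 + (2*(-5) - 1*(-3)) = -2 + (-10 + 3) = -2 - 7 = -9)
S(n) = (-11 + n)/(2*n) (S(n) = (n - 11)/(n + n) = (-11 + n)/((2*n)) = (-11 + n)*(1/(2*n)) = (-11 + n)/(2*n))
(G(d, -12) + S(-7))² = (-9 + (½)*(-11 - 7)/(-7))² = (-9 + (½)*(-⅐)*(-18))² = (-9 + 9/7)² = (-54/7)² = 2916/49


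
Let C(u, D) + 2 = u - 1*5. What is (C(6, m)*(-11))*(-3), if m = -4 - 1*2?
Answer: -33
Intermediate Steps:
m = -6 (m = -4 - 2 = -6)
C(u, D) = -7 + u (C(u, D) = -2 + (u - 1*5) = -2 + (u - 5) = -2 + (-5 + u) = -7 + u)
(C(6, m)*(-11))*(-3) = ((-7 + 6)*(-11))*(-3) = -1*(-11)*(-3) = 11*(-3) = -33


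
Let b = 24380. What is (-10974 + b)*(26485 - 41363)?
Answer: -199454468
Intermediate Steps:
(-10974 + b)*(26485 - 41363) = (-10974 + 24380)*(26485 - 41363) = 13406*(-14878) = -199454468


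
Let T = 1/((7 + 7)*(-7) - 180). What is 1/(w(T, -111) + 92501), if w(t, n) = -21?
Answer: 1/92480 ≈ 1.0813e-5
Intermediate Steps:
T = -1/278 (T = 1/(14*(-7) - 180) = 1/(-98 - 180) = 1/(-278) = -1/278 ≈ -0.0035971)
1/(w(T, -111) + 92501) = 1/(-21 + 92501) = 1/92480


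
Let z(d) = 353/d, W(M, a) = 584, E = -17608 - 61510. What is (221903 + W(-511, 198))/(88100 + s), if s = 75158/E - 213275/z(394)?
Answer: -3106881221249/2093912672337 ≈ -1.4838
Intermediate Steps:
E = -79118
s = -3324169881037/13964327 (s = 75158/(-79118) - 213275/(353/394) = 75158*(-1/79118) - 213275/(353*(1/394)) = -37579/39559 - 213275/353/394 = -37579/39559 - 213275*394/353 = -37579/39559 - 84030350/353 = -3324169881037/13964327 ≈ -2.3805e+5)
(221903 + W(-511, 198))/(88100 + s) = (221903 + 584)/(88100 - 3324169881037/13964327) = 222487/(-2093912672337/13964327) = 222487*(-13964327/2093912672337) = -3106881221249/2093912672337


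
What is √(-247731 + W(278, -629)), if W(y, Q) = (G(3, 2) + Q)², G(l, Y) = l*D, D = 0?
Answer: √147910 ≈ 384.59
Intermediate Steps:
G(l, Y) = 0 (G(l, Y) = l*0 = 0)
W(y, Q) = Q² (W(y, Q) = (0 + Q)² = Q²)
√(-247731 + W(278, -629)) = √(-247731 + (-629)²) = √(-247731 + 395641) = √147910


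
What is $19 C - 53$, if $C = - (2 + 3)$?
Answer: $-148$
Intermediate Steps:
$C = -5$ ($C = \left(-1\right) 5 = -5$)
$19 C - 53 = 19 \left(-5\right) - 53 = -95 - 53 = -148$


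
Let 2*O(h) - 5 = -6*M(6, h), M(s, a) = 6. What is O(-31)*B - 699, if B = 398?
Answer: -6868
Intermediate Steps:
O(h) = -31/2 (O(h) = 5/2 + (-6*6)/2 = 5/2 + (½)*(-36) = 5/2 - 18 = -31/2)
O(-31)*B - 699 = -31/2*398 - 699 = -6169 - 699 = -6868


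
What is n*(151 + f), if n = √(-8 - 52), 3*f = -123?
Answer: 220*I*√15 ≈ 852.06*I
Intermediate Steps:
f = -41 (f = (⅓)*(-123) = -41)
n = 2*I*√15 (n = √(-60) = 2*I*√15 ≈ 7.746*I)
n*(151 + f) = (2*I*√15)*(151 - 41) = (2*I*√15)*110 = 220*I*√15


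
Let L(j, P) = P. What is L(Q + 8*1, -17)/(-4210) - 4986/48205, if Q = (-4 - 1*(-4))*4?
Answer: -806863/8117722 ≈ -0.099395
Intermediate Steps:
Q = 0 (Q = (-4 + 4)*4 = 0*4 = 0)
L(Q + 8*1, -17)/(-4210) - 4986/48205 = -17/(-4210) - 4986/48205 = -17*(-1/4210) - 4986*1/48205 = 17/4210 - 4986/48205 = -806863/8117722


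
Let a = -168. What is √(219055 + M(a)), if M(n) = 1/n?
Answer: √1545652038/84 ≈ 468.03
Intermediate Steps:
√(219055 + M(a)) = √(219055 + 1/(-168)) = √(219055 - 1/168) = √(36801239/168) = √1545652038/84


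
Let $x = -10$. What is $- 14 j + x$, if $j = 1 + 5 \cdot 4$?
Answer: $-304$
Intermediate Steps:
$j = 21$ ($j = 1 + 20 = 21$)
$- 14 j + x = \left(-14\right) 21 - 10 = -294 - 10 = -304$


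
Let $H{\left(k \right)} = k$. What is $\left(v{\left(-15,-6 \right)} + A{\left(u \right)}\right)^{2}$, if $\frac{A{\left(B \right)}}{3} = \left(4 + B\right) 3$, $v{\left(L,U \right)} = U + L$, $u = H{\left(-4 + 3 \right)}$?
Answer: $36$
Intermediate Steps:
$u = -1$ ($u = -4 + 3 = -1$)
$v{\left(L,U \right)} = L + U$
$A{\left(B \right)} = 36 + 9 B$ ($A{\left(B \right)} = 3 \left(4 + B\right) 3 = 3 \left(12 + 3 B\right) = 36 + 9 B$)
$\left(v{\left(-15,-6 \right)} + A{\left(u \right)}\right)^{2} = \left(\left(-15 - 6\right) + \left(36 + 9 \left(-1\right)\right)\right)^{2} = \left(-21 + \left(36 - 9\right)\right)^{2} = \left(-21 + 27\right)^{2} = 6^{2} = 36$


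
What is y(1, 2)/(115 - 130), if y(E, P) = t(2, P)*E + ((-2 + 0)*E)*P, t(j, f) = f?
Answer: 2/15 ≈ 0.13333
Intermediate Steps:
y(E, P) = -E*P (y(E, P) = P*E + ((-2 + 0)*E)*P = E*P + (-2*E)*P = E*P - 2*E*P = -E*P)
y(1, 2)/(115 - 130) = (-1*1*2)/(115 - 130) = -2/(-15) = -2*(-1/15) = 2/15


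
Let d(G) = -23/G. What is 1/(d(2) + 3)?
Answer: -2/17 ≈ -0.11765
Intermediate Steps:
1/(d(2) + 3) = 1/(-23/2 + 3) = 1/(-17/2) = -2/17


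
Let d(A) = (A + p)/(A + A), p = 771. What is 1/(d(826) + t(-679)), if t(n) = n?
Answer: -1652/1120111 ≈ -0.0014749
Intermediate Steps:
d(A) = (771 + A)/(2*A) (d(A) = (A + 771)/(A + A) = (771 + A)/((2*A)) = (771 + A)*(1/(2*A)) = (771 + A)/(2*A))
1/(d(826) + t(-679)) = 1/((1/2)*(771 + 826)/826 - 679) = 1/((1/2)*(1/826)*1597 - 679) = 1/(1597/1652 - 679) = 1/(-1120111/1652) = -1652/1120111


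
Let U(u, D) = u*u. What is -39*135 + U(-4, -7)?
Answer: -5249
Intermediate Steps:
U(u, D) = u**2
-39*135 + U(-4, -7) = -39*135 + (-4)**2 = -5265 + 16 = -5249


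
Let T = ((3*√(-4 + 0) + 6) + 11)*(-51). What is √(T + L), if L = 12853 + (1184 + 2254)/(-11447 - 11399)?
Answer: √(1563972722857 - 39928388274*I)/11423 ≈ 109.49 - 1.3974*I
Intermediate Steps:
T = -867 - 306*I (T = ((3*√(-4) + 6) + 11)*(-51) = ((3*(2*I) + 6) + 11)*(-51) = ((6*I + 6) + 11)*(-51) = ((6 + 6*I) + 11)*(-51) = (17 + 6*I)*(-51) = -867 - 306*I ≈ -867.0 - 306.0*I)
L = 146818100/11423 (L = 12853 + 3438/(-22846) = 12853 + 3438*(-1/22846) = 12853 - 1719/11423 = 146818100/11423 ≈ 12853.)
√(T + L) = √((-867 - 306*I) + 146818100/11423) = √(136914359/11423 - 306*I)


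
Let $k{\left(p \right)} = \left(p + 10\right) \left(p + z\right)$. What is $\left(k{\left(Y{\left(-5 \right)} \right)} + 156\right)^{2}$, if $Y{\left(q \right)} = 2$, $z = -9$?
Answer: $5184$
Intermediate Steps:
$k{\left(p \right)} = \left(-9 + p\right) \left(10 + p\right)$ ($k{\left(p \right)} = \left(p + 10\right) \left(p - 9\right) = \left(10 + p\right) \left(-9 + p\right) = \left(-9 + p\right) \left(10 + p\right)$)
$\left(k{\left(Y{\left(-5 \right)} \right)} + 156\right)^{2} = \left(\left(-90 + 2 + 2^{2}\right) + 156\right)^{2} = \left(\left(-90 + 2 + 4\right) + 156\right)^{2} = \left(-84 + 156\right)^{2} = 72^{2} = 5184$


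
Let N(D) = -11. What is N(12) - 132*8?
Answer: -1067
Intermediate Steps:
N(12) - 132*8 = -11 - 132*8 = -11 - 44*24 = -11 - 1056 = -1067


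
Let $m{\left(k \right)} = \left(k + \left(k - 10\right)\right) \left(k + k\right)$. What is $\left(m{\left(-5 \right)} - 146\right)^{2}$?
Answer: $2916$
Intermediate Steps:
$m{\left(k \right)} = 2 k \left(-10 + 2 k\right)$ ($m{\left(k \right)} = \left(k + \left(-10 + k\right)\right) 2 k = \left(-10 + 2 k\right) 2 k = 2 k \left(-10 + 2 k\right)$)
$\left(m{\left(-5 \right)} - 146\right)^{2} = \left(4 \left(-5\right) \left(-5 - 5\right) - 146\right)^{2} = \left(4 \left(-5\right) \left(-10\right) - 146\right)^{2} = \left(200 - 146\right)^{2} = 54^{2} = 2916$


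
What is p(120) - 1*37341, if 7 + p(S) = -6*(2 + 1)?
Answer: -37366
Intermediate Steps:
p(S) = -25 (p(S) = -7 - 6*(2 + 1) = -7 - 6*3 = -7 - 18 = -25)
p(120) - 1*37341 = -25 - 1*37341 = -25 - 37341 = -37366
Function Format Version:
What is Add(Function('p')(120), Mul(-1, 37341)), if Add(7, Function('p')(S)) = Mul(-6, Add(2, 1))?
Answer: -37366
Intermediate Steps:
Function('p')(S) = -25 (Function('p')(S) = Add(-7, Mul(-6, Add(2, 1))) = Add(-7, Mul(-6, 3)) = Add(-7, -18) = -25)
Add(Function('p')(120), Mul(-1, 37341)) = Add(-25, Mul(-1, 37341)) = Add(-25, -37341) = -37366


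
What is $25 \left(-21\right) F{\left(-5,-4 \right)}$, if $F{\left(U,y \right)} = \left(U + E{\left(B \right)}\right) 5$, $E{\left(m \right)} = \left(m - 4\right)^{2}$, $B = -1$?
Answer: $-52500$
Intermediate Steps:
$E{\left(m \right)} = \left(-4 + m\right)^{2}$
$F{\left(U,y \right)} = 125 + 5 U$ ($F{\left(U,y \right)} = \left(U + \left(-4 - 1\right)^{2}\right) 5 = \left(U + \left(-5\right)^{2}\right) 5 = \left(U + 25\right) 5 = \left(25 + U\right) 5 = 125 + 5 U$)
$25 \left(-21\right) F{\left(-5,-4 \right)} = 25 \left(-21\right) \left(125 + 5 \left(-5\right)\right) = - 525 \left(125 - 25\right) = \left(-525\right) 100 = -52500$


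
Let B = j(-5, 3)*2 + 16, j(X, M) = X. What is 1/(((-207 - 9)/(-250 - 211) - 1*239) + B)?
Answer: -461/107197 ≈ -0.0043005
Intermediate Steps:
B = 6 (B = -5*2 + 16 = -10 + 16 = 6)
1/(((-207 - 9)/(-250 - 211) - 1*239) + B) = 1/(((-207 - 9)/(-250 - 211) - 1*239) + 6) = 1/((-216/(-461) - 239) + 6) = 1/((-216*(-1/461) - 239) + 6) = 1/((216/461 - 239) + 6) = 1/(-109963/461 + 6) = 1/(-107197/461) = -461/107197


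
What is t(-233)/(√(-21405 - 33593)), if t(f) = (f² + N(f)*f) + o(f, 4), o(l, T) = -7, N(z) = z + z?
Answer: -81430*I*√54998/27499 ≈ -694.45*I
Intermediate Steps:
N(z) = 2*z
t(f) = -7 + 3*f² (t(f) = (f² + (2*f)*f) - 7 = (f² + 2*f²) - 7 = 3*f² - 7 = -7 + 3*f²)
t(-233)/(√(-21405 - 33593)) = (-7 + 3*(-233)²)/(√(-21405 - 33593)) = (-7 + 3*54289)/(√(-54998)) = (-7 + 162867)/((I*√54998)) = 162860*(-I*√54998/54998) = -81430*I*√54998/27499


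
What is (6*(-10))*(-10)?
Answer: 600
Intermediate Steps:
(6*(-10))*(-10) = -60*(-10) = 600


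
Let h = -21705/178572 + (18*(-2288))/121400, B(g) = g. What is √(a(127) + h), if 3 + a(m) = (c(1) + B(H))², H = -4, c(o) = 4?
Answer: I*√28236888298809959/90327670 ≈ 1.8603*I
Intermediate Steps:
a(m) = -3 (a(m) = -3 + (4 - 4)² = -3 + 0² = -3 + 0 = -3)
h = -416220677/903276700 (h = -21705*1/178572 - 41184*1/121400 = -7235/59524 - 5148/15175 = -416220677/903276700 ≈ -0.46079)
√(a(127) + h) = √(-3 - 416220677/903276700) = √(-3126050777/903276700) = I*√28236888298809959/90327670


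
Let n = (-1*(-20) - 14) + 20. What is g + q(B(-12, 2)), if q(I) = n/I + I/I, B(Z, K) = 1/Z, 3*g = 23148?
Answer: 7405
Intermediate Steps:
g = 7716 (g = (⅓)*23148 = 7716)
n = 26 (n = (20 - 14) + 20 = 6 + 20 = 26)
q(I) = 1 + 26/I (q(I) = 26/I + I/I = 26/I + 1 = 1 + 26/I)
g + q(B(-12, 2)) = 7716 + (26 + 1/(-12))/(1/(-12)) = 7716 + (26 - 1/12)/(-1/12) = 7716 - 12*311/12 = 7716 - 311 = 7405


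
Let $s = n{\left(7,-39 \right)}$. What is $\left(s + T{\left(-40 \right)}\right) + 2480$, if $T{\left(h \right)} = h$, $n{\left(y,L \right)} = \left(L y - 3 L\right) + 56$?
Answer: $2340$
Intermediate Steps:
$n{\left(y,L \right)} = 56 - 3 L + L y$ ($n{\left(y,L \right)} = \left(- 3 L + L y\right) + 56 = 56 - 3 L + L y$)
$s = -100$ ($s = 56 - -117 - 273 = 56 + 117 - 273 = -100$)
$\left(s + T{\left(-40 \right)}\right) + 2480 = \left(-100 - 40\right) + 2480 = -140 + 2480 = 2340$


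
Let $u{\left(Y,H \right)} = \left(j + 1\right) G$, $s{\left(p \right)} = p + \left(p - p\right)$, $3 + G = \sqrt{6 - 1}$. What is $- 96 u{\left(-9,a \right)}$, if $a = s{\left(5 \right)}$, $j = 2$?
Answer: $864 - 288 \sqrt{5} \approx 220.01$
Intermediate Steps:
$G = -3 + \sqrt{5}$ ($G = -3 + \sqrt{6 - 1} = -3 + \sqrt{5} \approx -0.76393$)
$s{\left(p \right)} = p$ ($s{\left(p \right)} = p + 0 = p$)
$a = 5$
$u{\left(Y,H \right)} = -9 + 3 \sqrt{5}$ ($u{\left(Y,H \right)} = \left(2 + 1\right) \left(-3 + \sqrt{5}\right) = 3 \left(-3 + \sqrt{5}\right) = -9 + 3 \sqrt{5}$)
$- 96 u{\left(-9,a \right)} = - 96 \left(-9 + 3 \sqrt{5}\right) = 864 - 288 \sqrt{5}$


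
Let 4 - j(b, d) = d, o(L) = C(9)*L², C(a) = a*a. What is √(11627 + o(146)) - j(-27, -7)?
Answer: -11 + √1738223 ≈ 1307.4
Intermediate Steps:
C(a) = a²
o(L) = 81*L² (o(L) = 9²*L² = 81*L²)
j(b, d) = 4 - d
√(11627 + o(146)) - j(-27, -7) = √(11627 + 81*146²) - (4 - 1*(-7)) = √(11627 + 81*21316) - (4 + 7) = √(11627 + 1726596) - 1*11 = √1738223 - 11 = -11 + √1738223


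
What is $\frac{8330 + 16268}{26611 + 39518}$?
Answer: $\frac{3514}{9447} \approx 0.37197$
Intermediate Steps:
$\frac{8330 + 16268}{26611 + 39518} = \frac{24598}{66129} = 24598 \cdot \frac{1}{66129} = \frac{3514}{9447}$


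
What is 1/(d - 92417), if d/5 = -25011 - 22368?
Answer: -1/329312 ≈ -3.0366e-6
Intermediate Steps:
d = -236895 (d = 5*(-25011 - 22368) = 5*(-47379) = -236895)
1/(d - 92417) = 1/(-236895 - 92417) = 1/(-329312) = -1/329312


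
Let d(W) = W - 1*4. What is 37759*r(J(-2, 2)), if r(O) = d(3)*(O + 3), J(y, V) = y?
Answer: -37759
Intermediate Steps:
d(W) = -4 + W (d(W) = W - 4 = -4 + W)
r(O) = -3 - O (r(O) = (-4 + 3)*(O + 3) = -(3 + O) = -3 - O)
37759*r(J(-2, 2)) = 37759*(-3 - 1*(-2)) = 37759*(-3 + 2) = 37759*(-1) = -37759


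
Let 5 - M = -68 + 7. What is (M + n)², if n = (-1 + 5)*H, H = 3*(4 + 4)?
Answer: 26244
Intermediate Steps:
H = 24 (H = 3*8 = 24)
M = 66 (M = 5 - (-68 + 7) = 5 - 1*(-61) = 5 + 61 = 66)
n = 96 (n = (-1 + 5)*24 = 4*24 = 96)
(M + n)² = (66 + 96)² = 162² = 26244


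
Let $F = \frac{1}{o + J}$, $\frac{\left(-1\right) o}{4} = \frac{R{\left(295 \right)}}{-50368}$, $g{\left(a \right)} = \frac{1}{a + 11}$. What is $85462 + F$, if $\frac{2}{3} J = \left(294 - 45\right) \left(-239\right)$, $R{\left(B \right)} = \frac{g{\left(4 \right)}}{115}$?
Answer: $\frac{165708724142100938}{1938975499799} \approx 85462.0$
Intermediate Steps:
$g{\left(a \right)} = \frac{1}{11 + a}$
$R{\left(B \right)} = \frac{1}{1725}$ ($R{\left(B \right)} = \frac{1}{\left(11 + 4\right) 115} = \frac{1}{15} \cdot \frac{1}{115} = \frac{1}{1725}$)
$J = - \frac{178533}{2}$ ($J = \frac{3 \left(294 - 45\right) \left(-239\right)}{2} = \frac{3 \cdot 249 \left(-239\right)}{2} = \frac{3}{2} \left(-59511\right) = - \frac{178533}{2} \approx -89267.0$)
$o = \frac{1}{21721200}$ ($o = - 4 \frac{1}{1725 \left(-50368\right)} = - 4 \cdot \frac{1}{1725} \left(- \frac{1}{50368}\right) = \left(-4\right) \left(- \frac{1}{86884800}\right) = \frac{1}{21721200} \approx 4.6038 \cdot 10^{-8}$)
$F = - \frac{21721200}{1938975499799}$ ($F = \frac{1}{\frac{1}{21721200} - \frac{178533}{2}} = \frac{1}{- \frac{1938975499799}{21721200}} = - \frac{21721200}{1938975499799} \approx -1.1202 \cdot 10^{-5}$)
$85462 + F = 85462 - \frac{21721200}{1938975499799} = \frac{165708724142100938}{1938975499799}$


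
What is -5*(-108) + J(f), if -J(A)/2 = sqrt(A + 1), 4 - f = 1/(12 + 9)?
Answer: 540 - 4*sqrt(546)/21 ≈ 535.55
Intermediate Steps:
f = 83/21 (f = 4 - 1/(12 + 9) = 4 - 1/21 = 83/21 ≈ 3.9524)
J(A) = -2*sqrt(1 + A) (J(A) = -2*sqrt(A + 1) = -2*sqrt(1 + A))
-5*(-108) + J(f) = -5*(-108) - 2*sqrt(1 + 83/21) = 540 - 4*sqrt(546)/21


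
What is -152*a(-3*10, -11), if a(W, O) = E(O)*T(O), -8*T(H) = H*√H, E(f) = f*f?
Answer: -25289*I*√11 ≈ -83874.0*I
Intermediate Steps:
E(f) = f²
T(H) = -H^(3/2)/8 (T(H) = -H*√H/8 = -H^(3/2)/8)
a(W, O) = -O^(7/2)/8 (a(W, O) = O²*(-O^(3/2)/8) = -O^(7/2)/8)
-152*a(-3*10, -11) = -(-19)*(-11)^(7/2) = -(-19)*(-1331*I*√11) = -25289*I*√11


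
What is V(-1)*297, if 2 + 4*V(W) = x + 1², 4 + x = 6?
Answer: 297/4 ≈ 74.250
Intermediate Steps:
x = 2 (x = -4 + 6 = 2)
V(W) = ¼ (V(W) = -½ + (2 + 1²)/4 = -½ + (2 + 1)/4 = -½ + (¼)*3 = -½ + ¾ = ¼)
V(-1)*297 = (¼)*297 = 297/4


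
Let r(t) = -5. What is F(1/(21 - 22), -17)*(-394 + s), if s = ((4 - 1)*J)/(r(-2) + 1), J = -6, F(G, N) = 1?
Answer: -779/2 ≈ -389.50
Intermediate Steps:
s = 9/2 (s = ((4 - 1)*(-6))/(-5 + 1) = (3*(-6))/(-4) = -18*(-¼) = 9/2 ≈ 4.5000)
F(1/(21 - 22), -17)*(-394 + s) = 1*(-394 + 9/2) = 1*(-779/2) = -779/2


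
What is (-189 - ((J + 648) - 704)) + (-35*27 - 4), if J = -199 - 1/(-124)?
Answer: -109493/124 ≈ -883.01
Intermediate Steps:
J = -24675/124 (J = -199 - 1*(-1/124) = -199 + 1/124 = -24675/124 ≈ -198.99)
(-189 - ((J + 648) - 704)) + (-35*27 - 4) = (-189 - ((-24675/124 + 648) - 704)) + (-35*27 - 4) = (-189 - (55677/124 - 704)) + (-945 - 4) = (-189 - 1*(-31619/124)) - 949 = (-189 + 31619/124) - 949 = 8183/124 - 949 = -109493/124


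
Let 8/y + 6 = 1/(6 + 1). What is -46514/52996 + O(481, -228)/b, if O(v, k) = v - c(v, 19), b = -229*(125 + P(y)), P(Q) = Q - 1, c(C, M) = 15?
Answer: -3410582459/3813764397 ≈ -0.89428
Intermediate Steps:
y = -56/41 (y = 8/(-6 + 1/(6 + 1)) = 8/(-6 + 1/7) = 8/(-6 + ⅐) = 8/(-41/7) = 8*(-7/41) = -56/41 ≈ -1.3659)
P(Q) = -1 + Q
b = -1151412/41 (b = -229*(125 + (-1 - 56/41)) = -229*(125 - 97/41) = -229*5028/41 = -1151412/41 ≈ -28083.)
O(v, k) = -15 + v (O(v, k) = v - 1*15 = v - 15 = -15 + v)
-46514/52996 + O(481, -228)/b = -46514/52996 + (-15 + 481)/(-1151412/41) = -46514*1/52996 + 466*(-41/1151412) = -23257/26498 - 9553/575706 = -3410582459/3813764397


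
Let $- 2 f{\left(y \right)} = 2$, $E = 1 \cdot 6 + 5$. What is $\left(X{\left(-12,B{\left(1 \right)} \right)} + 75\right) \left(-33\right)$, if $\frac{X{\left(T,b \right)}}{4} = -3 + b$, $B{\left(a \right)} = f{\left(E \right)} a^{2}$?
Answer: $-1947$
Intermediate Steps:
$E = 11$ ($E = 6 + 5 = 11$)
$f{\left(y \right)} = -1$ ($f{\left(y \right)} = \left(- \frac{1}{2}\right) 2 = -1$)
$B{\left(a \right)} = - a^{2}$
$X{\left(T,b \right)} = -12 + 4 b$ ($X{\left(T,b \right)} = 4 \left(-3 + b\right) = -12 + 4 b$)
$\left(X{\left(-12,B{\left(1 \right)} \right)} + 75\right) \left(-33\right) = \left(\left(-12 + 4 \left(- 1^{2}\right)\right) + 75\right) \left(-33\right) = \left(\left(-12 + 4 \left(\left(-1\right) 1\right)\right) + 75\right) \left(-33\right) = \left(\left(-12 + 4 \left(-1\right)\right) + 75\right) \left(-33\right) = \left(\left(-12 - 4\right) + 75\right) \left(-33\right) = \left(-16 + 75\right) \left(-33\right) = 59 \left(-33\right) = -1947$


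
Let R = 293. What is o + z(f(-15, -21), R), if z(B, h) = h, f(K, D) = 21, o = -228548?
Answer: -228255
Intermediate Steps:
o + z(f(-15, -21), R) = -228548 + 293 = -228255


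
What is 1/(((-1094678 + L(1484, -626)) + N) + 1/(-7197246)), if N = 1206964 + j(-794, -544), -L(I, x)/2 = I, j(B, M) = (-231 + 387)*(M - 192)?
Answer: -7197246/39570458509 ≈ -0.00018188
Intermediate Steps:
j(B, M) = -29952 + 156*M (j(B, M) = 156*(-192 + M) = -29952 + 156*M)
L(I, x) = -2*I
N = 1092148 (N = 1206964 + (-29952 + 156*(-544)) = 1206964 + (-29952 - 84864) = 1206964 - 114816 = 1092148)
1/(((-1094678 + L(1484, -626)) + N) + 1/(-7197246)) = 1/(((-1094678 - 2*1484) + 1092148) + 1/(-7197246)) = 1/(((-1094678 - 2968) + 1092148) - 1/7197246) = 1/((-1097646 + 1092148) - 1/7197246) = 1/(-5498 - 1/7197246) = 1/(-39570458509/7197246) = -7197246/39570458509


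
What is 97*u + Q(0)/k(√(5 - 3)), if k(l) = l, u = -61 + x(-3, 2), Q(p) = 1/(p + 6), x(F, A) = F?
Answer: -6208 + √2/12 ≈ -6207.9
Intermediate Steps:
Q(p) = 1/(6 + p)
u = -64 (u = -61 - 3 = -64)
97*u + Q(0)/k(√(5 - 3)) = 97*(-64) + 1/((√(5 - 3))*(6 + 0)) = -6208 + 1/(√2*6) = -6208 + (√2/2)*(⅙) = -6208 + √2/12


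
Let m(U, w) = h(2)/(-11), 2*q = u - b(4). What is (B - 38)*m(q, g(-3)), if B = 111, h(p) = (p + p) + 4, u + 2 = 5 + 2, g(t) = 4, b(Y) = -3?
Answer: -584/11 ≈ -53.091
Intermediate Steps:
u = 5 (u = -2 + (5 + 2) = -2 + 7 = 5)
h(p) = 4 + 2*p (h(p) = 2*p + 4 = 4 + 2*p)
q = 4 (q = (5 - 1*(-3))/2 = (5 + 3)/2 = (½)*8 = 4)
m(U, w) = -8/11 (m(U, w) = (4 + 2*2)/(-11) = (4 + 4)*(-1/11) = 8*(-1/11) = -8/11)
(B - 38)*m(q, g(-3)) = (111 - 38)*(-8/11) = 73*(-8/11) = -584/11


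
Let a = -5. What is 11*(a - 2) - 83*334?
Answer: -27799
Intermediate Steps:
11*(a - 2) - 83*334 = 11*(-5 - 2) - 83*334 = 11*(-7) - 27722 = -77 - 27722 = -27799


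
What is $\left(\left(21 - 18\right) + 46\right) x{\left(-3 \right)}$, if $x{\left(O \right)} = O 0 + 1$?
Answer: $49$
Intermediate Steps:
$x{\left(O \right)} = 1$ ($x{\left(O \right)} = 0 + 1 = 1$)
$\left(\left(21 - 18\right) + 46\right) x{\left(-3 \right)} = \left(\left(21 - 18\right) + 46\right) 1 = \left(3 + 46\right) 1 = 49 \cdot 1 = 49$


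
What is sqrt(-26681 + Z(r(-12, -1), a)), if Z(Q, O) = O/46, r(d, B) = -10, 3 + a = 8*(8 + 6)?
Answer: I*sqrt(56451982)/46 ≈ 163.34*I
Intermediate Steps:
a = 109 (a = -3 + 8*(8 + 6) = -3 + 8*14 = -3 + 112 = 109)
Z(Q, O) = O/46 (Z(Q, O) = O*(1/46) = O/46)
sqrt(-26681 + Z(r(-12, -1), a)) = sqrt(-26681 + (1/46)*109) = sqrt(-26681 + 109/46) = sqrt(-1227217/46) = I*sqrt(56451982)/46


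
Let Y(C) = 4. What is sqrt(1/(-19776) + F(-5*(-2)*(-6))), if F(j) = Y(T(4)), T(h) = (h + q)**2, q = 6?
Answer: sqrt(24442827)/2472 ≈ 2.0000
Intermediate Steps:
T(h) = (6 + h)**2 (T(h) = (h + 6)**2 = (6 + h)**2)
F(j) = 4
sqrt(1/(-19776) + F(-5*(-2)*(-6))) = sqrt(1/(-19776) + 4) = sqrt(-1/19776 + 4) = sqrt(79103/19776) = sqrt(24442827)/2472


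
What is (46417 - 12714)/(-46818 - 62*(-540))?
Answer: -33703/13338 ≈ -2.5268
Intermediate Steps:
(46417 - 12714)/(-46818 - 62*(-540)) = 33703/(-46818 + 33480) = 33703/(-13338) = 33703*(-1/13338) = -33703/13338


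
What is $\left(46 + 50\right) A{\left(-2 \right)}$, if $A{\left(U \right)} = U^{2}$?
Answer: $384$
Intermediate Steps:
$\left(46 + 50\right) A{\left(-2 \right)} = \left(46 + 50\right) \left(-2\right)^{2} = 96 \cdot 4 = 384$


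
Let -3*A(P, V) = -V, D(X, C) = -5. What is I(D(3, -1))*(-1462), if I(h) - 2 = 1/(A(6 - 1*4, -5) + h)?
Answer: -27047/10 ≈ -2704.7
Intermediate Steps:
A(P, V) = V/3 (A(P, V) = -(-1)*V/3 = V/3)
I(h) = 2 + 1/(-5/3 + h) (I(h) = 2 + 1/((1/3)*(-5) + h) = 2 + 1/(-5/3 + h))
I(D(3, -1))*(-1462) = ((-7 + 6*(-5))/(-5 + 3*(-5)))*(-1462) = ((-7 - 30)/(-5 - 15))*(-1462) = (-37/(-20))*(-1462) = -1/20*(-37)*(-1462) = (37/20)*(-1462) = -27047/10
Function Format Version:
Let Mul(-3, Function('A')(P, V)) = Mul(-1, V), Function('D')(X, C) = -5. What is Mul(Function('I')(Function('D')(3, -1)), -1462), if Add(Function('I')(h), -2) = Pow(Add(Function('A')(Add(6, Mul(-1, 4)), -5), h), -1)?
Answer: Rational(-27047, 10) ≈ -2704.7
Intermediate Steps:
Function('A')(P, V) = Mul(Rational(1, 3), V) (Function('A')(P, V) = Mul(Rational(-1, 3), Mul(-1, V)) = Mul(Rational(1, 3), V))
Function('I')(h) = Add(2, Pow(Add(Rational(-5, 3), h), -1)) (Function('I')(h) = Add(2, Pow(Add(Mul(Rational(1, 3), -5), h), -1)) = Add(2, Pow(Add(Rational(-5, 3), h), -1)))
Mul(Function('I')(Function('D')(3, -1)), -1462) = Mul(Mul(Pow(Add(-5, Mul(3, -5)), -1), Add(-7, Mul(6, -5))), -1462) = Mul(Mul(Pow(Add(-5, -15), -1), Add(-7, -30)), -1462) = Mul(Mul(Pow(-20, -1), -37), -1462) = Mul(Mul(Rational(-1, 20), -37), -1462) = Mul(Rational(37, 20), -1462) = Rational(-27047, 10)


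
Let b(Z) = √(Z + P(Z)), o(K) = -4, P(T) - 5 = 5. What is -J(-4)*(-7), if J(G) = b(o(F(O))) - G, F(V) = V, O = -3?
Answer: 28 + 7*√6 ≈ 45.146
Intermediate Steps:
P(T) = 10 (P(T) = 5 + 5 = 10)
b(Z) = √(10 + Z) (b(Z) = √(Z + 10) = √(10 + Z))
J(G) = √6 - G (J(G) = √(10 - 4) - G = √6 - G)
-J(-4)*(-7) = -(√6 - 1*(-4))*(-7) = -(√6 + 4)*(-7) = -(4 + √6)*(-7) = -(-28 - 7*√6) = 28 + 7*√6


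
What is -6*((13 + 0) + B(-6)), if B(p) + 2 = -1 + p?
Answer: -24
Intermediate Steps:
B(p) = -3 + p (B(p) = -2 + (-1 + p) = -3 + p)
-6*((13 + 0) + B(-6)) = -6*((13 + 0) + (-3 - 6)) = -6*(13 - 9) = -6*4 = -24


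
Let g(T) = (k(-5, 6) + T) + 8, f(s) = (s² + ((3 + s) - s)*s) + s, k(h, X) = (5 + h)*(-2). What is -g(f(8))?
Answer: -104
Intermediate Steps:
k(h, X) = -10 - 2*h
f(s) = s² + 4*s (f(s) = (s² + 3*s) + s = s² + 4*s)
g(T) = 8 + T (g(T) = ((-10 - 2*(-5)) + T) + 8 = ((-10 + 10) + T) + 8 = (0 + T) + 8 = T + 8 = 8 + T)
-g(f(8)) = -(8 + 8*(4 + 8)) = -(8 + 8*12) = -(8 + 96) = -1*104 = -104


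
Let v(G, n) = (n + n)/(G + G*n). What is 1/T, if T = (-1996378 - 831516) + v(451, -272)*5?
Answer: -122221/345628029854 ≈ -3.5362e-7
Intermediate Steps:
v(G, n) = 2*n/(G + G*n) (v(G, n) = (2*n)/(G + G*n) = 2*n/(G + G*n))
T = -345628029854/122221 (T = (-1996378 - 831516) + (2*(-272)/(451*(1 - 272)))*5 = -2827894 + (2*(-272)*(1/451)/(-271))*5 = -2827894 + (2*(-272)*(1/451)*(-1/271))*5 = -2827894 + (544/122221)*5 = -2827894 + 2720/122221 = -345628029854/122221 ≈ -2.8279e+6)
1/T = 1/(-345628029854/122221) = -122221/345628029854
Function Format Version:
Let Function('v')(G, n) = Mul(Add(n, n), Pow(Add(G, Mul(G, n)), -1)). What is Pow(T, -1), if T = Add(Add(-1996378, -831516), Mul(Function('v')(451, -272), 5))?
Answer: Rational(-122221, 345628029854) ≈ -3.5362e-7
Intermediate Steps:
Function('v')(G, n) = Mul(2, n, Pow(Add(G, Mul(G, n)), -1)) (Function('v')(G, n) = Mul(Mul(2, n), Pow(Add(G, Mul(G, n)), -1)) = Mul(2, n, Pow(Add(G, Mul(G, n)), -1)))
T = Rational(-345628029854, 122221) (T = Add(Add(-1996378, -831516), Mul(Mul(2, -272, Pow(451, -1), Pow(Add(1, -272), -1)), 5)) = Add(-2827894, Mul(Mul(2, -272, Rational(1, 451), Pow(-271, -1)), 5)) = Add(-2827894, Mul(Mul(2, -272, Rational(1, 451), Rational(-1, 271)), 5)) = Add(-2827894, Mul(Rational(544, 122221), 5)) = Add(-2827894, Rational(2720, 122221)) = Rational(-345628029854, 122221) ≈ -2.8279e+6)
Pow(T, -1) = Pow(Rational(-345628029854, 122221), -1) = Rational(-122221, 345628029854)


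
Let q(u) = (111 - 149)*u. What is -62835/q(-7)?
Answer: -62835/266 ≈ -236.22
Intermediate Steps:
q(u) = -38*u
-62835/q(-7) = -62835/((-38*(-7))) = -62835/266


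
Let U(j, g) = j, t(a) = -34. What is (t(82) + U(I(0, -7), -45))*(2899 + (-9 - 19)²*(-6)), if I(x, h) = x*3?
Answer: 61370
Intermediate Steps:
I(x, h) = 3*x
(t(82) + U(I(0, -7), -45))*(2899 + (-9 - 19)²*(-6)) = (-34 + 3*0)*(2899 + (-9 - 19)²*(-6)) = (-34 + 0)*(2899 + (-28)²*(-6)) = -34*(2899 + 784*(-6)) = -34*(2899 - 4704) = -34*(-1805) = 61370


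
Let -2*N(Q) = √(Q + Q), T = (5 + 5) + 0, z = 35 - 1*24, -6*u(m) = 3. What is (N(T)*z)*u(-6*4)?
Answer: 11*√5/2 ≈ 12.298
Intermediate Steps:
u(m) = -½ (u(m) = -⅙*3 = -½)
z = 11 (z = 35 - 24 = 11)
T = 10 (T = 10 + 0 = 10)
N(Q) = -√2*√Q/2 (N(Q) = -√(Q + Q)/2 = -√2*√Q/2)
(N(T)*z)*u(-6*4) = (-√2*√10/2*11)*(-½) = (-√5*11)*(-½) = -11*√5*(-½) = 11*√5/2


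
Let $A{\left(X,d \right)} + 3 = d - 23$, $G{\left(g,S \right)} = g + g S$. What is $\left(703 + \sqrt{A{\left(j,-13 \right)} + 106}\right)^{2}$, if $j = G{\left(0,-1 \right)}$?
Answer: $\left(703 + \sqrt{67}\right)^{2} \approx 5.0578 \cdot 10^{5}$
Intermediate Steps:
$G{\left(g,S \right)} = g + S g$
$j = 0$ ($j = 0 \left(1 - 1\right) = 0 \cdot 0 = 0$)
$A{\left(X,d \right)} = -26 + d$ ($A{\left(X,d \right)} = -3 + \left(d - 23\right) = -3 + \left(-23 + d\right) = -26 + d$)
$\left(703 + \sqrt{A{\left(j,-13 \right)} + 106}\right)^{2} = \left(703 + \sqrt{\left(-26 - 13\right) + 106}\right)^{2} = \left(703 + \sqrt{-39 + 106}\right)^{2} = \left(703 + \sqrt{67}\right)^{2}$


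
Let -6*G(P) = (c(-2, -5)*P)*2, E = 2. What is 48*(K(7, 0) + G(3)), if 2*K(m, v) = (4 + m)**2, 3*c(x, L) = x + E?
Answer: 2904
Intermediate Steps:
c(x, L) = 2/3 + x/3 (c(x, L) = (x + 2)/3 = (2 + x)/3 = 2/3 + x/3)
G(P) = 0 (G(P) = -(2/3 + (1/3)*(-2))*P*2/6 = -(2/3 - 2/3)*P*2/6 = -0*P*2/6 = -0*2 = -1/6*0 = 0)
K(m, v) = (4 + m)**2/2
48*(K(7, 0) + G(3)) = 48*((4 + 7)**2/2 + 0) = 48*((1/2)*11**2 + 0) = 48*((1/2)*121 + 0) = 48*(121/2 + 0) = 48*(121/2) = 2904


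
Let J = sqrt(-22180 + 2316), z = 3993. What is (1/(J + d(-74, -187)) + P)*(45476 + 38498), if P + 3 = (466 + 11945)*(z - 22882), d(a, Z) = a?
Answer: -124711702426104299/6335 - 41987*I*sqrt(4966)/6335 ≈ -1.9686e+13 - 467.06*I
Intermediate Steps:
P = -234431382 (P = -3 + (466 + 11945)*(3993 - 22882) = -3 + 12411*(-18889) = -3 - 234431379 = -234431382)
J = 2*I*sqrt(4966) (J = sqrt(-19864) = 2*I*sqrt(4966) ≈ 140.94*I)
(1/(J + d(-74, -187)) + P)*(45476 + 38498) = (1/(2*I*sqrt(4966) - 74) - 234431382)*(45476 + 38498) = (1/(-74 + 2*I*sqrt(4966)) - 234431382)*83974 = (-234431382 + 1/(-74 + 2*I*sqrt(4966)))*83974 = -19686140872068 + 83974/(-74 + 2*I*sqrt(4966))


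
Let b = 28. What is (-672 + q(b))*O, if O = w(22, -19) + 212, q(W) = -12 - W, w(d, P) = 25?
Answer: -168744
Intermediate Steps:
O = 237 (O = 25 + 212 = 237)
(-672 + q(b))*O = (-672 + (-12 - 1*28))*237 = (-672 + (-12 - 28))*237 = (-672 - 40)*237 = -712*237 = -168744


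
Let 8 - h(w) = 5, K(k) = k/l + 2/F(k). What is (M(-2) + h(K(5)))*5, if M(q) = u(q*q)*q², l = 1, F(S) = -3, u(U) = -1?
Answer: -5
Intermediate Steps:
K(k) = -⅔ + k (K(k) = k/1 + 2/(-3) = k*1 + 2*(-⅓) = k - ⅔ = -⅔ + k)
h(w) = 3 (h(w) = 8 - 1*5 = 8 - 5 = 3)
M(q) = -q²
(M(-2) + h(K(5)))*5 = (-1*(-2)² + 3)*5 = (-1*4 + 3)*5 = (-4 + 3)*5 = -1*5 = -5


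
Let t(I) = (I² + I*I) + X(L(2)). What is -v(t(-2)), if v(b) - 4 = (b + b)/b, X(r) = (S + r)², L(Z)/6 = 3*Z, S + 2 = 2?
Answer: -6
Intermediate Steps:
S = 0 (S = -2 + 2 = 0)
L(Z) = 18*Z (L(Z) = 6*(3*Z) = 18*Z)
X(r) = r² (X(r) = (0 + r)² = r²)
t(I) = 1296 + 2*I² (t(I) = (I² + I*I) + (18*2)² = (I² + I²) + 36² = 2*I² + 1296 = 1296 + 2*I²)
v(b) = 6 (v(b) = 4 + (b + b)/b = 4 + (2*b)/b = 4 + 2 = 6)
-v(t(-2)) = -1*6 = -6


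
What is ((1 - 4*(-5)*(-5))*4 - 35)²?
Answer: 185761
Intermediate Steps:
((1 - 4*(-5)*(-5))*4 - 35)² = ((1 + 20*(-5))*4 - 35)² = ((1 - 100)*4 - 35)² = (-99*4 - 35)² = (-396 - 35)² = (-431)² = 185761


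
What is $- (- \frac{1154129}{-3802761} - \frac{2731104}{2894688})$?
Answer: $\frac{24461431984}{38221550811} \approx 0.63999$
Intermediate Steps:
$- (- \frac{1154129}{-3802761} - \frac{2731104}{2894688}) = - (\left(-1154129\right) \left(- \frac{1}{3802761}\right) - \frac{9483}{10051}) = - (\frac{1154129}{3802761} - \frac{9483}{10051}) = \left(-1\right) \left(- \frac{24461431984}{38221550811}\right) = \frac{24461431984}{38221550811}$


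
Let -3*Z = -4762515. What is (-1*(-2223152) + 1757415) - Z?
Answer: 2393062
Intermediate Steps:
Z = 1587505 (Z = -1/3*(-4762515) = 1587505)
(-1*(-2223152) + 1757415) - Z = (-1*(-2223152) + 1757415) - 1*1587505 = (2223152 + 1757415) - 1587505 = 3980567 - 1587505 = 2393062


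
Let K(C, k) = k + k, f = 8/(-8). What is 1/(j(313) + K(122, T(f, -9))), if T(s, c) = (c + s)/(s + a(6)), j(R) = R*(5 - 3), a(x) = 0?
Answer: 1/646 ≈ 0.0015480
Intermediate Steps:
f = -1 (f = 8*(-⅛) = -1)
j(R) = 2*R (j(R) = R*2 = 2*R)
T(s, c) = (c + s)/s (T(s, c) = (c + s)/(s + 0) = (c + s)/s)
K(C, k) = 2*k
1/(j(313) + K(122, T(f, -9))) = 1/(2*313 + 2*((-9 - 1)/(-1))) = 1/(626 + 2*(-1*(-10))) = 1/(626 + 2*10) = 1/(626 + 20) = 1/646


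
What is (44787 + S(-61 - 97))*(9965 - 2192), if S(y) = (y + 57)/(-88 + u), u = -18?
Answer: 36902496279/106 ≈ 3.4814e+8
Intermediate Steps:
S(y) = -57/106 - y/106 (S(y) = (y + 57)/(-88 - 18) = (57 + y)/(-106) = (57 + y)*(-1/106) = -57/106 - y/106)
(44787 + S(-61 - 97))*(9965 - 2192) = (44787 + (-57/106 - (-61 - 97)/106))*(9965 - 2192) = (44787 + (-57/106 - 1/106*(-158)))*7773 = (44787 + (-57/106 + 79/53))*7773 = (44787 + 101/106)*7773 = (4747523/106)*7773 = 36902496279/106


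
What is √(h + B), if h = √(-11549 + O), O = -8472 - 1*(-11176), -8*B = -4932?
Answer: √(2466 + 4*I*√8845)/2 ≈ 24.901 + 1.8884*I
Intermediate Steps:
B = 1233/2 (B = -⅛*(-4932) = 1233/2 ≈ 616.50)
O = 2704 (O = -8472 + 11176 = 2704)
h = I*√8845 (h = √(-11549 + 2704) = √(-8845) = I*√8845 ≈ 94.048*I)
√(h + B) = √(I*√8845 + 1233/2) = √(1233/2 + I*√8845)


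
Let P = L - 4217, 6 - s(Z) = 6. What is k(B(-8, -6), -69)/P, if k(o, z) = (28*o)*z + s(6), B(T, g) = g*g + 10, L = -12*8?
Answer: 88872/4313 ≈ 20.606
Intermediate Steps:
s(Z) = 0 (s(Z) = 6 - 1*6 = 6 - 6 = 0)
L = -96
B(T, g) = 10 + g**2 (B(T, g) = g**2 + 10 = 10 + g**2)
k(o, z) = 28*o*z (k(o, z) = (28*o)*z + 0 = 28*o*z + 0 = 28*o*z)
P = -4313 (P = -96 - 4217 = -4313)
k(B(-8, -6), -69)/P = (28*(10 + (-6)**2)*(-69))/(-4313) = (28*(10 + 36)*(-69))*(-1/4313) = (28*46*(-69))*(-1/4313) = -88872*(-1/4313) = 88872/4313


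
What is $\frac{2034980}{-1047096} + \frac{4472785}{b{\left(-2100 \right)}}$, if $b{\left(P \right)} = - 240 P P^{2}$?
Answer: $- \frac{12563953510457549}{6464770704000000} \approx -1.9434$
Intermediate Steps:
$b{\left(P \right)} = - 240 P^{3}$
$\frac{2034980}{-1047096} + \frac{4472785}{b{\left(-2100 \right)}} = \frac{2034980}{-1047096} + \frac{4472785}{\left(-240\right) \left(-2100\right)^{3}} = 2034980 \left(- \frac{1}{1047096}\right) + \frac{4472785}{\left(-240\right) \left(-9261000000\right)} = - \frac{508745}{261774} + \frac{4472785}{2222640000000} = - \frac{508745}{261774} + 4472785 \cdot \frac{1}{2222640000000} = - \frac{508745}{261774} + \frac{894557}{444528000000} = - \frac{12563953510457549}{6464770704000000}$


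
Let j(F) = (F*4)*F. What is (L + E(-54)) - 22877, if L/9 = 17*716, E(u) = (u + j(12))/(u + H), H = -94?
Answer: 6413393/74 ≈ 86668.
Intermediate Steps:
j(F) = 4*F**2 (j(F) = (4*F)*F = 4*F**2)
E(u) = (576 + u)/(-94 + u) (E(u) = (u + 4*12**2)/(u - 94) = (u + 4*144)/(-94 + u) = (u + 576)/(-94 + u) = (576 + u)/(-94 + u))
L = 109548 (L = 9*(17*716) = 9*12172 = 109548)
(L + E(-54)) - 22877 = (109548 + (576 - 54)/(-94 - 54)) - 22877 = (109548 + 522/(-148)) - 22877 = (109548 - 1/148*522) - 22877 = (109548 - 261/74) - 22877 = 8106291/74 - 22877 = 6413393/74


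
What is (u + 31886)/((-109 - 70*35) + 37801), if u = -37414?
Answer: -2764/17621 ≈ -0.15686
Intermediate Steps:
(u + 31886)/((-109 - 70*35) + 37801) = (-37414 + 31886)/((-109 - 70*35) + 37801) = -5528/((-109 - 2450) + 37801) = -5528/(-2559 + 37801) = -5528/35242 = -5528*1/35242 = -2764/17621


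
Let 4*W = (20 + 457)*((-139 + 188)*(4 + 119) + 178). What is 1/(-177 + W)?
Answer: 4/2959077 ≈ 1.3518e-6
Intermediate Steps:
W = 2959785/4 (W = ((20 + 457)*((-139 + 188)*(4 + 119) + 178))/4 = (477*(49*123 + 178))/4 = (477*(6027 + 178))/4 = (477*6205)/4 = (¼)*2959785 = 2959785/4 ≈ 7.3995e+5)
1/(-177 + W) = 1/(-177 + 2959785/4) = 1/(2959077/4) = 4/2959077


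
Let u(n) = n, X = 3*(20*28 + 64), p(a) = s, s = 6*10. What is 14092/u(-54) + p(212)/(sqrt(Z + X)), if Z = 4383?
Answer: -7046/27 + 4*sqrt(695)/139 ≈ -260.20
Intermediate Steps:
s = 60
p(a) = 60
X = 1872 (X = 3*(560 + 64) = 3*624 = 1872)
14092/u(-54) + p(212)/(sqrt(Z + X)) = 14092/(-54) + 60/(sqrt(4383 + 1872)) = 14092*(-1/54) + 60/(sqrt(6255)) = -7046/27 + 60/((3*sqrt(695))) = -7046/27 + 60*(sqrt(695)/2085) = -7046/27 + 4*sqrt(695)/139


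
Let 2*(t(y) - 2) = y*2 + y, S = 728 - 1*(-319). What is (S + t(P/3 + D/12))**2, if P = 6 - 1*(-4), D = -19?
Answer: 70778569/64 ≈ 1.1059e+6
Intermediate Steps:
P = 10 (P = 6 + 4 = 10)
S = 1047 (S = 728 + 319 = 1047)
t(y) = 2 + 3*y/2 (t(y) = 2 + (y*2 + y)/2 = 2 + (2*y + y)/2 = 2 + (3*y)/2 = 2 + 3*y/2)
(S + t(P/3 + D/12))**2 = (1047 + (2 + 3*(10/3 - 19/12)/2))**2 = (1047 + (2 + (3/2)*(7/4)))**2 = (1047 + (2 + 21/8))**2 = (1047 + 37/8)**2 = (8413/8)**2 = 70778569/64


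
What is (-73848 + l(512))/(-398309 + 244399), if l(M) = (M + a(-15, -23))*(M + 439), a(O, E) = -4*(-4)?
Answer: -42828/15391 ≈ -2.7827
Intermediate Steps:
a(O, E) = 16
l(M) = (16 + M)*(439 + M) (l(M) = (M + 16)*(M + 439) = (16 + M)*(439 + M))
(-73848 + l(512))/(-398309 + 244399) = (-73848 + (7024 + 512**2 + 455*512))/(-398309 + 244399) = (-73848 + (7024 + 262144 + 232960))/(-153910) = (-73848 + 502128)*(-1/153910) = 428280*(-1/153910) = -42828/15391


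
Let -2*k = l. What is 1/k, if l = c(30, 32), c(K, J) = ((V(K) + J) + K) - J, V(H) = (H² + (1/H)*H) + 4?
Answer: -2/935 ≈ -0.0021390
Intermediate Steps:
V(H) = 5 + H² (V(H) = (H² + H/H) + 4 = (H² + 1) + 4 = (1 + H²) + 4 = 5 + H²)
c(K, J) = 5 + K + K² (c(K, J) = (((5 + K²) + J) + K) - J = ((5 + J + K²) + K) - J = (5 + J + K + K²) - J = 5 + K + K²)
l = 935 (l = 5 + 30 + 30² = 5 + 30 + 900 = 935)
k = -935/2 (k = -½*935 = -935/2 ≈ -467.50)
1/k = 1/(-935/2) = -2/935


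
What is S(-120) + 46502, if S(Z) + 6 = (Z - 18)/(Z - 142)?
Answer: 6091045/131 ≈ 46497.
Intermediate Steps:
S(Z) = -6 + (-18 + Z)/(-142 + Z) (S(Z) = -6 + (Z - 18)/(Z - 142) = -6 + (-18 + Z)/(-142 + Z))
S(-120) + 46502 = (834 - 5*(-120))/(-142 - 120) + 46502 = (834 + 600)/(-262) + 46502 = -1/262*1434 + 46502 = -717/131 + 46502 = 6091045/131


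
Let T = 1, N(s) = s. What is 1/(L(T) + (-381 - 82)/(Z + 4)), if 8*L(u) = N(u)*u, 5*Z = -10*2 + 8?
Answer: -4/1157 ≈ -0.0034572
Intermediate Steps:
Z = -12/5 (Z = (-10*2 + 8)/5 = (-20 + 8)/5 = (⅕)*(-12) = -12/5 ≈ -2.4000)
L(u) = u²/8 (L(u) = (u*u)/8 = u²/8)
1/(L(T) + (-381 - 82)/(Z + 4)) = 1/((⅛)*1² + (-381 - 82)/(-12/5 + 4)) = 1/((⅛)*1 - 463/8/5) = 1/(⅛ - 463*5/8) = 1/(⅛ - 2315/8) = 1/(-1157/4) = -4/1157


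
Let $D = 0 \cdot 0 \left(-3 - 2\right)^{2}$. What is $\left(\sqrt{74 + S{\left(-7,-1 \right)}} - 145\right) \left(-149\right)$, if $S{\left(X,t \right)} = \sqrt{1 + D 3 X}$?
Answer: $21605 - 745 \sqrt{3} \approx 20315.0$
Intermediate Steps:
$D = 0$ ($D = 0 \left(-5\right)^{2} = 0 \cdot 25 = 0$)
$S{\left(X,t \right)} = 1$ ($S{\left(X,t \right)} = \sqrt{1 + 0 \cdot 3 X} = \sqrt{1 + 0 X} = \sqrt{1 + 0} = \sqrt{1} = 1$)
$\left(\sqrt{74 + S{\left(-7,-1 \right)}} - 145\right) \left(-149\right) = \left(\sqrt{74 + 1} - 145\right) \left(-149\right) = \left(\sqrt{75} - 145\right) \left(-149\right) = \left(5 \sqrt{3} - 145\right) \left(-149\right) = \left(-145 + 5 \sqrt{3}\right) \left(-149\right) = 21605 - 745 \sqrt{3}$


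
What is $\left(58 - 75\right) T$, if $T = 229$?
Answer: $-3893$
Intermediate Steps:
$\left(58 - 75\right) T = \left(58 - 75\right) 229 = \left(-17\right) 229 = -3893$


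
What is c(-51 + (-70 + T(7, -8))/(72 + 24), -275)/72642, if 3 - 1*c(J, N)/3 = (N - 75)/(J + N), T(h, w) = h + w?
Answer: 8643/108502934 ≈ 7.9657e-5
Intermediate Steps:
c(J, N) = 9 - 3*(-75 + N)/(J + N) (c(J, N) = 9 - 3*(N - 75)/(J + N) = 9 - 3*(-75 + N)/(J + N))
c(-51 + (-70 + T(7, -8))/(72 + 24), -275)/72642 = (3*(75 + 2*(-275) + 3*(-51 + (-70 + (7 - 8))/(72 + 24)))/((-51 + (-70 + (7 - 8))/(72 + 24)) - 275))/72642 = (3*(75 - 550 + 3*(-51 + (-70 - 1)/96))/((-51 + (-70 - 1)/96) - 275))*(1/72642) = (3*(75 - 550 + 3*(-51 - 71*1/96))/((-51 - 71*1/96) - 275))*(1/72642) = (3*(75 - 550 + 3*(-51 - 71/96))/((-51 - 71/96) - 275))*(1/72642) = (3*(75 - 550 + 3*(-4967/96))/(-4967/96 - 275))*(1/72642) = (3*(75 - 550 - 4967/32)/(-31367/96))*(1/72642) = (3*(-96/31367)*(-20167/32))*(1/72642) = (25929/4481)*(1/72642) = 8643/108502934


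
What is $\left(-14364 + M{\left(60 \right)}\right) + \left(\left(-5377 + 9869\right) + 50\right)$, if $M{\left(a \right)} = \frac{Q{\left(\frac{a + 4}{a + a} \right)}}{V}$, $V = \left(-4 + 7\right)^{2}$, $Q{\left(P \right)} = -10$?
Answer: $- \frac{88408}{9} \approx -9823.1$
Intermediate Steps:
$V = 9$ ($V = 3^{2} = 9$)
$M{\left(a \right)} = - \frac{10}{9}$
$\left(-14364 + M{\left(60 \right)}\right) + \left(\left(-5377 + 9869\right) + 50\right) = \left(-14364 - \frac{10}{9}\right) + \left(\left(-5377 + 9869\right) + 50\right) = - \frac{129286}{9} + \left(4492 + 50\right) = - \frac{129286}{9} + 4542 = - \frac{88408}{9}$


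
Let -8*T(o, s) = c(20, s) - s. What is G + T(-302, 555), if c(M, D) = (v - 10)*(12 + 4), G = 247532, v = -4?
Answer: 1981035/8 ≈ 2.4763e+5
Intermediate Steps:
c(M, D) = -224 (c(M, D) = (-4 - 10)*(12 + 4) = -14*16 = -224)
T(o, s) = 28 + s/8 (T(o, s) = -(-224 - s)/8 = 28 + s/8)
G + T(-302, 555) = 247532 + (28 + (1/8)*555) = 247532 + (28 + 555/8) = 247532 + 779/8 = 1981035/8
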